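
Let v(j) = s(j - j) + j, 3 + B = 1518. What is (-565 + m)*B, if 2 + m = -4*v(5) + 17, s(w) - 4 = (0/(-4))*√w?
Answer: -887790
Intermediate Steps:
s(w) = 4 (s(w) = 4 + (0/(-4))*√w = 4 + (0*(-¼))*√w = 4 + 0*√w = 4 + 0 = 4)
B = 1515 (B = -3 + 1518 = 1515)
v(j) = 4 + j
m = -21 (m = -2 + (-4*(4 + 5) + 17) = -2 + (-4*9 + 17) = -2 + (-36 + 17) = -2 - 19 = -21)
(-565 + m)*B = (-565 - 21)*1515 = -586*1515 = -887790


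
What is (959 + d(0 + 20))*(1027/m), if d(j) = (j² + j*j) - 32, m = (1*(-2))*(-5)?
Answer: 1773629/10 ≈ 1.7736e+5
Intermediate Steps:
m = 10 (m = -2*(-5) = 10)
d(j) = -32 + 2*j² (d(j) = (j² + j²) - 32 = 2*j² - 32 = -32 + 2*j²)
(959 + d(0 + 20))*(1027/m) = (959 + (-32 + 2*(0 + 20)²))*(1027/10) = (959 + (-32 + 2*20²))*(1027*(⅒)) = (959 + (-32 + 2*400))*(1027/10) = (959 + (-32 + 800))*(1027/10) = (959 + 768)*(1027/10) = 1727*(1027/10) = 1773629/10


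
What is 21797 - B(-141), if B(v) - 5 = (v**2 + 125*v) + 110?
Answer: 19426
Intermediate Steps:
B(v) = 115 + v**2 + 125*v (B(v) = 5 + ((v**2 + 125*v) + 110) = 5 + (110 + v**2 + 125*v) = 115 + v**2 + 125*v)
21797 - B(-141) = 21797 - (115 + (-141)**2 + 125*(-141)) = 21797 - (115 + 19881 - 17625) = 21797 - 1*2371 = 21797 - 2371 = 19426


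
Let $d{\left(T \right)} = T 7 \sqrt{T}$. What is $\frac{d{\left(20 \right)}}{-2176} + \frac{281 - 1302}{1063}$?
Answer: $- \frac{1021}{1063} - \frac{35 \sqrt{5}}{272} \approx -1.2482$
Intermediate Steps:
$d{\left(T \right)} = 7 T^{\frac{3}{2}}$ ($d{\left(T \right)} = 7 T \sqrt{T} = 7 T^{\frac{3}{2}}$)
$\frac{d{\left(20 \right)}}{-2176} + \frac{281 - 1302}{1063} = \frac{7 \cdot 20^{\frac{3}{2}}}{-2176} + \frac{281 - 1302}{1063} = 7 \cdot 40 \sqrt{5} \left(- \frac{1}{2176}\right) + \left(281 - 1302\right) \frac{1}{1063} = 280 \sqrt{5} \left(- \frac{1}{2176}\right) - \frac{1021}{1063} = - \frac{35 \sqrt{5}}{272} - \frac{1021}{1063} = - \frac{1021}{1063} - \frac{35 \sqrt{5}}{272}$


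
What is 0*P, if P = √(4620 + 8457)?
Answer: 0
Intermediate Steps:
P = 3*√1453 (P = √13077 = 3*√1453 ≈ 114.35)
0*P = 0*(3*√1453) = 0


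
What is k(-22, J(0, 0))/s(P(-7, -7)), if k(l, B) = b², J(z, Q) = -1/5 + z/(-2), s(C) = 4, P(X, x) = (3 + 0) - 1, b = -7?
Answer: 49/4 ≈ 12.250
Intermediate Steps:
P(X, x) = 2 (P(X, x) = 3 - 1 = 2)
J(z, Q) = -⅕ - z/2 (J(z, Q) = -1*⅕ + z*(-½) = -⅕ - z/2)
k(l, B) = 49 (k(l, B) = (-7)² = 49)
k(-22, J(0, 0))/s(P(-7, -7)) = 49/4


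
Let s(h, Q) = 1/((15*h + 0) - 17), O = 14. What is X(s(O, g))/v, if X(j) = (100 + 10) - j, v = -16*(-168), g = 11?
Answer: 21229/518784 ≈ 0.040921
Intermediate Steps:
v = 2688
s(h, Q) = 1/(-17 + 15*h) (s(h, Q) = 1/(15*h - 17) = 1/(-17 + 15*h))
X(j) = 110 - j
X(s(O, g))/v = (110 - 1/(-17 + 15*14))/2688 = (110 - 1/(-17 + 210))*(1/2688) = (110 - 1/193)*(1/2688) = (21229/193)*(1/2688) = 21229/518784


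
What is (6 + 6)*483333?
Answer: 5799996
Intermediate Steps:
(6 + 6)*483333 = 12*483333 = 5799996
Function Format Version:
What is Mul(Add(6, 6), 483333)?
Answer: 5799996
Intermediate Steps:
Mul(Add(6, 6), 483333) = Mul(12, 483333) = 5799996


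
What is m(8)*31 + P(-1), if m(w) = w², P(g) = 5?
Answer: 1989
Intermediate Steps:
m(8)*31 + P(-1) = 8²*31 + 5 = 64*31 + 5 = 1984 + 5 = 1989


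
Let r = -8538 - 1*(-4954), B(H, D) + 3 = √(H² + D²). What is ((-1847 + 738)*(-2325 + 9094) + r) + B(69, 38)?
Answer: -7510408 + √6205 ≈ -7.5103e+6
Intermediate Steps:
B(H, D) = -3 + √(D² + H²) (B(H, D) = -3 + √(H² + D²) = -3 + √(D² + H²))
r = -3584 (r = -8538 + 4954 = -3584)
((-1847 + 738)*(-2325 + 9094) + r) + B(69, 38) = ((-1847 + 738)*(-2325 + 9094) - 3584) + (-3 + √(38² + 69²)) = (-1109*6769 - 3584) + (-3 + √(1444 + 4761)) = (-7506821 - 3584) + (-3 + √6205) = -7510405 + (-3 + √6205) = -7510408 + √6205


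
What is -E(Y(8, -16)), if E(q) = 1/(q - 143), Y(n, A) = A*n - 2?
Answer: 1/273 ≈ 0.0036630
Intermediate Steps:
Y(n, A) = -2 + A*n
E(q) = 1/(-143 + q)
-E(Y(8, -16)) = -1/(-143 + (-2 - 16*8)) = -1/(-143 + (-2 - 128)) = -1/(-143 - 130) = -1/(-273) = -1*(-1/273) = 1/273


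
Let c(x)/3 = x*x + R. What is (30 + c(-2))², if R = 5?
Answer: 3249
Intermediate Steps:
c(x) = 15 + 3*x² (c(x) = 3*(x*x + 5) = 3*(x² + 5) = 3*(5 + x²) = 15 + 3*x²)
(30 + c(-2))² = (30 + (15 + 3*(-2)²))² = (30 + (15 + 3*4))² = (30 + (15 + 12))² = (30 + 27)² = 57² = 3249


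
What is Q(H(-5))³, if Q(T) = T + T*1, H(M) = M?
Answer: -1000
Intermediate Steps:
Q(T) = 2*T (Q(T) = T + T = 2*T)
Q(H(-5))³ = (2*(-5))³ = (-10)³ = -1000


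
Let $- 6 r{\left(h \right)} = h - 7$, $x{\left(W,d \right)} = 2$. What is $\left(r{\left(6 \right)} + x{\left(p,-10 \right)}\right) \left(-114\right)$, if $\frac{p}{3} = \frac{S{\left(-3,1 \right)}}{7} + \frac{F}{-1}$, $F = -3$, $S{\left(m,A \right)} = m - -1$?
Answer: $-247$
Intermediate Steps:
$S{\left(m,A \right)} = 1 + m$ ($S{\left(m,A \right)} = m + 1 = 1 + m$)
$p = \frac{57}{7}$ ($p = 3 \left(\frac{1 - 3}{7} - \frac{3}{-1}\right) = 3 \left(\left(-2\right) \frac{1}{7} - -3\right) = 3 \left(- \frac{2}{7} + 3\right) = 3 \cdot \frac{19}{7} = \frac{57}{7} \approx 8.1429$)
$r{\left(h \right)} = \frac{7}{6} - \frac{h}{6}$ ($r{\left(h \right)} = - \frac{h - 7}{6} = - \frac{-7 + h}{6} = \frac{7}{6} - \frac{h}{6}$)
$\left(r{\left(6 \right)} + x{\left(p,-10 \right)}\right) \left(-114\right) = \left(\left(\frac{7}{6} - 1\right) + 2\right) \left(-114\right) = \left(\frac{1}{6} + 2\right) \left(-114\right) = \frac{13}{6} \left(-114\right) = -247$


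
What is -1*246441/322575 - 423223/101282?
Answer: -53827065529/10890347050 ≈ -4.9426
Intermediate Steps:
-1*246441/322575 - 423223/101282 = -246441*1/322575 - 423223*1/101282 = -82147/107525 - 423223/101282 = -53827065529/10890347050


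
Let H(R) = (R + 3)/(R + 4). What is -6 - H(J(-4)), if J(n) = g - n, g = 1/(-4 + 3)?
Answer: -48/7 ≈ -6.8571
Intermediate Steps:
g = -1 (g = 1/(-1) = -1)
J(n) = -1 - n
H(R) = (3 + R)/(4 + R)
-6 - H(J(-4)) = -6 - (3 + (-1 - 1*(-4)))/(4 + (-1 - 1*(-4))) = -6 - (3 + (-1 + 4))/(4 + (-1 + 4)) = -6 - (3 + 3)/(4 + 3) = -6 - 6/7 = -48/7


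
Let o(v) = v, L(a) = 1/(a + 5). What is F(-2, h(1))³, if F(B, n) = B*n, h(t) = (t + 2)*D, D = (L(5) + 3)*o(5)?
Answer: -804357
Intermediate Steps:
L(a) = 1/(5 + a)
D = 31/2 (D = (1/(5 + 5) + 3)*5 = (1/10 + 3)*5 = (⅒ + 3)*5 = (31/10)*5 = 31/2 ≈ 15.500)
h(t) = 31 + 31*t/2 (h(t) = (t + 2)*(31/2) = (2 + t)*(31/2) = 31 + 31*t/2)
F(-2, h(1))³ = (-2*(31 + (31/2)*1))³ = (-2*(31 + 31/2))³ = (-2*93/2)³ = (-93)³ = -804357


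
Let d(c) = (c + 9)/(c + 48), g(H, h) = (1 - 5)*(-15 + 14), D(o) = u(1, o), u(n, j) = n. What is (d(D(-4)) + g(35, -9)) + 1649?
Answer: 81007/49 ≈ 1653.2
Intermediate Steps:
D(o) = 1
g(H, h) = 4 (g(H, h) = -4*(-1) = 4)
d(c) = (9 + c)/(48 + c)
(d(D(-4)) + g(35, -9)) + 1649 = ((9 + 1)/(48 + 1) + 4) + 1649 = (10/49 + 4) + 1649 = 206/49 + 1649 = 81007/49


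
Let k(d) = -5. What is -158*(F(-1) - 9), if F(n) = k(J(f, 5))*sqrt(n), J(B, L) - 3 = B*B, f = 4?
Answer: 1422 + 790*I ≈ 1422.0 + 790.0*I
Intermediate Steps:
J(B, L) = 3 + B**2 (J(B, L) = 3 + B*B = 3 + B**2)
F(n) = -5*sqrt(n)
-158*(F(-1) - 9) = -158*(-5*I - 9) = -158*(-9 - 5*I) = 1422 + 790*I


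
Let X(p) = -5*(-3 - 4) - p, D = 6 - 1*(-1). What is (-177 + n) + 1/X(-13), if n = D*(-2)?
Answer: -9167/48 ≈ -190.98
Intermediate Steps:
D = 7 (D = 6 + 1 = 7)
n = -14 (n = 7*(-2) = -14)
X(p) = 35 - p (X(p) = -5*(-7) - p = 35 - p)
(-177 + n) + 1/X(-13) = (-177 - 14) + 1/(35 - 1*(-13)) = -191 + 1/(35 + 13) = -191 + 1/48 = -9167/48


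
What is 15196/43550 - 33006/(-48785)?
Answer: 217874816/212458675 ≈ 1.0255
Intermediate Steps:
15196/43550 - 33006/(-48785) = 15196*(1/43550) - 33006*(-1/48785) = 7598/21775 + 33006/48785 = 217874816/212458675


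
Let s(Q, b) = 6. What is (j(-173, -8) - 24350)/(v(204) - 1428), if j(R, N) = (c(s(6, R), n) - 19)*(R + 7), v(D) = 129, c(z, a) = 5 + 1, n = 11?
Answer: 22192/1299 ≈ 17.084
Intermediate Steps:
c(z, a) = 6
j(R, N) = -91 - 13*R (j(R, N) = (6 - 19)*(R + 7) = -13*(7 + R) = -91 - 13*R)
(j(-173, -8) - 24350)/(v(204) - 1428) = ((-91 - 13*(-173)) - 24350)/(129 - 1428) = ((-91 + 2249) - 24350)/(-1299) = (2158 - 24350)*(-1/1299) = -22192*(-1/1299) = 22192/1299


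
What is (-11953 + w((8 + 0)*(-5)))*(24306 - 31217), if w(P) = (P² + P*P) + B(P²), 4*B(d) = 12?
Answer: 60471250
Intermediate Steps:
B(d) = 3 (B(d) = (¼)*12 = 3)
w(P) = 3 + 2*P² (w(P) = (P² + P*P) + 3 = (P² + P²) + 3 = 2*P² + 3 = 3 + 2*P²)
(-11953 + w((8 + 0)*(-5)))*(24306 - 31217) = (-11953 + (3 + 2*((8 + 0)*(-5))²))*(24306 - 31217) = (-11953 + (3 + 2*(8*(-5))²))*(-6911) = (-11953 + (3 + 2*(-40)²))*(-6911) = (-11953 + (3 + 2*1600))*(-6911) = (-11953 + (3 + 3200))*(-6911) = (-11953 + 3203)*(-6911) = -8750*(-6911) = 60471250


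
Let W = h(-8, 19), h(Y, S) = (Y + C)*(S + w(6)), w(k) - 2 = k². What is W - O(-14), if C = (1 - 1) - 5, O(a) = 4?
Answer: -745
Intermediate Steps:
w(k) = 2 + k²
C = -5 (C = 0 - 5 = -5)
h(Y, S) = (-5 + Y)*(38 + S) (h(Y, S) = (Y - 5)*(S + (2 + 6²)) = (-5 + Y)*(S + (2 + 36)) = (-5 + Y)*(S + 38) = (-5 + Y)*(38 + S))
W = -741 (W = -190 - 5*19 + 38*(-8) + 19*(-8) = -190 - 95 - 304 - 152 = -741)
W - O(-14) = -741 - 1*4 = -741 - 4 = -745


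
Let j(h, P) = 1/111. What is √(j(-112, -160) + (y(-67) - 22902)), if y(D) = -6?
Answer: I*√282249357/111 ≈ 151.35*I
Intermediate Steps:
j(h, P) = 1/111
√(j(-112, -160) + (y(-67) - 22902)) = √(1/111 + (-6 - 22902)) = √(1/111 - 22908) = √(-2542787/111) = I*√282249357/111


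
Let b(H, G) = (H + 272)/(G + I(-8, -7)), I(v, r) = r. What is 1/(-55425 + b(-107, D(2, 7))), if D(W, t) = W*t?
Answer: -7/387810 ≈ -1.8050e-5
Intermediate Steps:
b(H, G) = (272 + H)/(-7 + G) (b(H, G) = (H + 272)/(G - 7) = (272 + H)/(-7 + G))
1/(-55425 + b(-107, D(2, 7))) = 1/(-55425 + (272 - 107)/(-7 + 2*7)) = 1/(-55425 + 165/(-7 + 14)) = 1/(-55425 + 165/7) = 1/(-387810/7) = -7/387810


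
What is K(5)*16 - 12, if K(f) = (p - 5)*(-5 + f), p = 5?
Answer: -12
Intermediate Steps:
K(f) = 0 (K(f) = (5 - 5)*(-5 + f) = 0*(-5 + f) = 0)
K(5)*16 - 12 = 0*16 - 12 = 0 - 12 = -12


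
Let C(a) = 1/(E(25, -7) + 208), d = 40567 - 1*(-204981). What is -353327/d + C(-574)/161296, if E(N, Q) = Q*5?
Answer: -8528814753/5927182064 ≈ -1.4389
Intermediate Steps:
E(N, Q) = 5*Q
d = 245548 (d = 40567 + 204981 = 245548)
C(a) = 1/173 (C(a) = 1/(5*(-7) + 208) = 1/(-35 + 208) = 1/173)
-353327/d + C(-574)/161296 = -353327/245548 + (1/173)/161296 = -353327*1/245548 + (1/173)*(1/161296) = -353327/245548 + 1/27904208 = -8528814753/5927182064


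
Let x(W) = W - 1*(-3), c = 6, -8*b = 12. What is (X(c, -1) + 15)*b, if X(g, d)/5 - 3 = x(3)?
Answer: -90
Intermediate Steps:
b = -3/2 (b = -⅛*12 = -3/2 ≈ -1.5000)
x(W) = 3 + W (x(W) = W + 3 = 3 + W)
X(g, d) = 45 (X(g, d) = 15 + 5*(3 + 3) = 15 + 5*6 = 15 + 30 = 45)
(X(c, -1) + 15)*b = (45 + 15)*(-3/2) = 60*(-3/2) = -90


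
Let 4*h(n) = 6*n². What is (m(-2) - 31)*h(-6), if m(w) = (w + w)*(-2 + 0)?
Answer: -1242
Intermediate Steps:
m(w) = -4*w (m(w) = (2*w)*(-2) = -4*w)
h(n) = 3*n²/2 (h(n) = (6*n²)/4 = 3*n²/2)
(m(-2) - 31)*h(-6) = (-4*(-2) - 31)*((3/2)*(-6)²) = (8 - 31)*((3/2)*36) = -23*54 = -1242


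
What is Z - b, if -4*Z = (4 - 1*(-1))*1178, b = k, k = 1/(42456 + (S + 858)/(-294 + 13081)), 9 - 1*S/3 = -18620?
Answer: -1598963087639/1085883234 ≈ -1472.5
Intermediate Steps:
S = 55887 (S = 27 - 3*(-18620) = 27 + 55860 = 55887)
k = 12787/542941617 (k = 1/(42456 + (55887 + 858)/(-294 + 13081)) = 1/(42456 + 56745/12787) = 1/(542941617/12787) = 12787/542941617 ≈ 2.3551e-5)
b = 12787/542941617 ≈ 2.3551e-5
Z = -2945/2 (Z = -(4 - 1*(-1))*1178/4 = -(4 + 1)*1178/4 = -5*1178/4 = -¼*5890 = -2945/2 ≈ -1472.5)
Z - b = -2945/2 - 1*12787/542941617 = -2945/2 - 12787/542941617 = -1598963087639/1085883234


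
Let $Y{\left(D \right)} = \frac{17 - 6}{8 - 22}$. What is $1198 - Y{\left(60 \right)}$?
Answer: $\frac{16783}{14} \approx 1198.8$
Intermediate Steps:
$Y{\left(D \right)} = - \frac{11}{14}$ ($Y{\left(D \right)} = \frac{11}{-14} = 11 \left(- \frac{1}{14}\right) = - \frac{11}{14}$)
$1198 - Y{\left(60 \right)} = 1198 - - \frac{11}{14} = 1198 + \frac{11}{14} = \frac{16783}{14}$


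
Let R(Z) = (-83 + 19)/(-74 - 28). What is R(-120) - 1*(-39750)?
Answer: 2027282/51 ≈ 39751.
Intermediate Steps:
R(Z) = 32/51 (R(Z) = -64/(-102) = -64*(-1/102) = 32/51)
R(-120) - 1*(-39750) = 32/51 - 1*(-39750) = 32/51 + 39750 = 2027282/51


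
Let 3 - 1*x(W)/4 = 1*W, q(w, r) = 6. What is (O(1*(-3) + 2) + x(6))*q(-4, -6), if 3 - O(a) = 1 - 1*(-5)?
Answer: -90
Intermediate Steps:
x(W) = 12 - 4*W
O(a) = -3 (O(a) = 3 - (1 - 1*(-5)) = 3 - (1 + 5) = 3 - 1*6 = 3 - 6 = -3)
(O(1*(-3) + 2) + x(6))*q(-4, -6) = (-3 + (12 - 4*6))*6 = (-3 + (12 - 24))*6 = (-3 - 12)*6 = -15*6 = -90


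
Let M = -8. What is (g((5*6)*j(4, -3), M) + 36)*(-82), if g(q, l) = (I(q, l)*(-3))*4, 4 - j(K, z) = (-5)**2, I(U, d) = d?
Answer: -10824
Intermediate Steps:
j(K, z) = -21 (j(K, z) = 4 - 1*(-5)**2 = 4 - 1*25 = 4 - 25 = -21)
g(q, l) = -12*l (g(q, l) = (l*(-3))*4 = -3*l*4 = -12*l)
(g((5*6)*j(4, -3), M) + 36)*(-82) = (-12*(-8) + 36)*(-82) = (96 + 36)*(-82) = 132*(-82) = -10824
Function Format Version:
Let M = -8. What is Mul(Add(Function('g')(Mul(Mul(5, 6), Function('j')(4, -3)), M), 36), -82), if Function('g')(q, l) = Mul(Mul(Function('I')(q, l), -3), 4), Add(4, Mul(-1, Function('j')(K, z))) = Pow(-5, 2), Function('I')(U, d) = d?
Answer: -10824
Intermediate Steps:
Function('j')(K, z) = -21 (Function('j')(K, z) = Add(4, Mul(-1, Pow(-5, 2))) = Add(4, Mul(-1, 25)) = Add(4, -25) = -21)
Function('g')(q, l) = Mul(-12, l) (Function('g')(q, l) = Mul(Mul(l, -3), 4) = Mul(Mul(-3, l), 4) = Mul(-12, l))
Mul(Add(Function('g')(Mul(Mul(5, 6), Function('j')(4, -3)), M), 36), -82) = Mul(Add(Mul(-12, -8), 36), -82) = Mul(Add(96, 36), -82) = Mul(132, -82) = -10824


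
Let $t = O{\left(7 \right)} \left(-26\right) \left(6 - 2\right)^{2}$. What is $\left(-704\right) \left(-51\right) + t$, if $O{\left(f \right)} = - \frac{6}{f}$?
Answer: $\frac{253824}{7} \approx 36261.0$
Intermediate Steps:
$t = \frac{2496}{7}$ ($t = - \frac{6}{7} \left(-26\right) \left(6 - 2\right)^{2} = \left(-6\right) \frac{1}{7} \left(-26\right) 4^{2} = \left(- \frac{6}{7}\right) \left(-26\right) 16 = \frac{156}{7} \cdot 16 = \frac{2496}{7} \approx 356.57$)
$\left(-704\right) \left(-51\right) + t = \left(-704\right) \left(-51\right) + \frac{2496}{7} = 35904 + \frac{2496}{7} = \frac{253824}{7}$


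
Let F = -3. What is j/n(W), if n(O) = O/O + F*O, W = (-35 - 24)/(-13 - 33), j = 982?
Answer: -45172/131 ≈ -344.82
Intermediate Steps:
W = 59/46 (W = -59/(-46) = -59*(-1/46) = 59/46 ≈ 1.2826)
n(O) = 1 - 3*O (n(O) = O/O - 3*O = 1 - 3*O)
j/n(W) = 982/(1 - 3*59/46) = 982/(1 - 177/46) = 982/(-131/46) = 982*(-46/131) = -45172/131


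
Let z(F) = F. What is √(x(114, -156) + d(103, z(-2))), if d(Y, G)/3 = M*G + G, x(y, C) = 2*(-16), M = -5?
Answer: 2*I*√2 ≈ 2.8284*I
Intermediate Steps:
x(y, C) = -32
d(Y, G) = -12*G (d(Y, G) = 3*(-5*G + G) = 3*(-4*G) = -12*G)
√(x(114, -156) + d(103, z(-2))) = √(-32 - 12*(-2)) = √(-32 + 24) = √(-8) = 2*I*√2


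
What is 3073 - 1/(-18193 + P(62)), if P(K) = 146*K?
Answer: 28090294/9141 ≈ 3073.0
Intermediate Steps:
3073 - 1/(-18193 + P(62)) = 3073 - 1/(-18193 + 146*62) = 3073 - 1/(-18193 + 9052) = 3073 - 1/(-9141) = 3073 - 1*(-1/9141) = 3073 + 1/9141 = 28090294/9141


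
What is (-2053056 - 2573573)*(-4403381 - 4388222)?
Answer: 40675485396287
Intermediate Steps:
(-2053056 - 2573573)*(-4403381 - 4388222) = -4626629*(-8791603) = 40675485396287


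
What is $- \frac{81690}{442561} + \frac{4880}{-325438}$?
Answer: $- \frac{2053194850}{10287583337} \approx -0.19958$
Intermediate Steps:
$- \frac{81690}{442561} + \frac{4880}{-325438} = \left(-81690\right) \frac{1}{442561} + 4880 \left(- \frac{1}{325438}\right) = - \frac{11670}{63223} - \frac{2440}{162719} = - \frac{2053194850}{10287583337}$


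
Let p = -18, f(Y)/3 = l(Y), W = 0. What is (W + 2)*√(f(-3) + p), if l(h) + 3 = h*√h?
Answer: 6*√(-3 - I*√3) ≈ 2.8903 - 10.787*I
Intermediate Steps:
l(h) = -3 + h^(3/2) (l(h) = -3 + h*√h = -3 + h^(3/2))
f(Y) = -9 + 3*Y^(3/2) (f(Y) = 3*(-3 + Y^(3/2)) = -9 + 3*Y^(3/2))
(W + 2)*√(f(-3) + p) = (0 + 2)*√((-9 + 3*(-3)^(3/2)) - 18) = 2*√((-9 + 3*(-3*I*√3)) - 18) = 2*√((-9 - 9*I*√3) - 18) = 2*√(-27 - 9*I*√3)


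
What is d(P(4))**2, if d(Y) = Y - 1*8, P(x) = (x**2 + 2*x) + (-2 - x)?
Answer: 100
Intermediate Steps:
P(x) = -2 + x + x**2
d(Y) = -8 + Y (d(Y) = Y - 8 = -8 + Y)
d(P(4))**2 = (-8 + (-2 + 4 + 4**2))**2 = (-8 + (-2 + 4 + 16))**2 = (-8 + 18)**2 = 10**2 = 100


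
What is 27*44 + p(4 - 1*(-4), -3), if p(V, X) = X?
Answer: 1185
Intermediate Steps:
27*44 + p(4 - 1*(-4), -3) = 27*44 - 3 = 1188 - 3 = 1185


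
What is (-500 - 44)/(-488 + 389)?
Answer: 544/99 ≈ 5.4949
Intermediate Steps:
(-500 - 44)/(-488 + 389) = -544/(-99) = -544*(-1/99) = 544/99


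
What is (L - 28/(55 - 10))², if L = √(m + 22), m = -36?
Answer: (28 - 45*I*√14)²/2025 ≈ -13.613 - 4.6563*I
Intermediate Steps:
L = I*√14 (L = √(-36 + 22) = √(-14) = I*√14 ≈ 3.7417*I)
(L - 28/(55 - 10))² = (I*√14 - 28/(55 - 10))² = (I*√14 - 28/45)² = (-28/45 + I*√14)²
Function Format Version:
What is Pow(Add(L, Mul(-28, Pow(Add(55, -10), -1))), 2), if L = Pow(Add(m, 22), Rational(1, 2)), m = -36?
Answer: Mul(Rational(1, 2025), Pow(Add(28, Mul(-45, I, Pow(14, Rational(1, 2)))), 2)) ≈ Add(-13.613, Mul(-4.6563, I))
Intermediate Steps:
L = Mul(I, Pow(14, Rational(1, 2))) (L = Pow(Add(-36, 22), Rational(1, 2)) = Pow(-14, Rational(1, 2)) = Mul(I, Pow(14, Rational(1, 2))) ≈ Mul(3.7417, I))
Pow(Add(L, Mul(-28, Pow(Add(55, -10), -1))), 2) = Pow(Add(Mul(I, Pow(14, Rational(1, 2))), Mul(-28, Pow(Add(55, -10), -1))), 2) = Pow(Add(Mul(I, Pow(14, Rational(1, 2))), Mul(-28, Pow(45, -1))), 2) = Pow(Add(Mul(I, Pow(14, Rational(1, 2))), Mul(-28, Rational(1, 45))), 2) = Pow(Add(Mul(I, Pow(14, Rational(1, 2))), Rational(-28, 45)), 2) = Pow(Add(Rational(-28, 45), Mul(I, Pow(14, Rational(1, 2)))), 2)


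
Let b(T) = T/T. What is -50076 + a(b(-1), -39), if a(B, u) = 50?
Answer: -50026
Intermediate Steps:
b(T) = 1
-50076 + a(b(-1), -39) = -50076 + 50 = -50026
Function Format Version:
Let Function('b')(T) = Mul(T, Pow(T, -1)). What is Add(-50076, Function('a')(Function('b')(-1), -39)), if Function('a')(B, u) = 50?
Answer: -50026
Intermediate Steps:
Function('b')(T) = 1
Add(-50076, Function('a')(Function('b')(-1), -39)) = Add(-50076, 50) = -50026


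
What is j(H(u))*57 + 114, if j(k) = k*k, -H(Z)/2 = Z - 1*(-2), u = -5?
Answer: 2166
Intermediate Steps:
H(Z) = -4 - 2*Z (H(Z) = -2*(Z - 1*(-2)) = -2*(Z + 2) = -2*(2 + Z) = -4 - 2*Z)
j(k) = k**2
j(H(u))*57 + 114 = (-4 - 2*(-5))**2*57 + 114 = (-4 + 10)**2*57 + 114 = 6**2*57 + 114 = 36*57 + 114 = 2052 + 114 = 2166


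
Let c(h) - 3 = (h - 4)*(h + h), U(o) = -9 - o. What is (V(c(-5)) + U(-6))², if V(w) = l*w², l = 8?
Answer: 4787117721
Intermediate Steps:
c(h) = 3 + 2*h*(-4 + h) (c(h) = 3 + (h - 4)*(h + h) = 3 + (-4 + h)*(2*h) = 3 + 2*h*(-4 + h))
V(w) = 8*w²
(V(c(-5)) + U(-6))² = (8*(3 - 8*(-5) + 2*(-5)²)² + (-9 - 1*(-6)))² = (8*(3 + 40 + 2*25)² + (-9 + 6))² = (8*(3 + 40 + 50)² - 3)² = (8*93² - 3)² = (8*8649 - 3)² = (69192 - 3)² = 69189² = 4787117721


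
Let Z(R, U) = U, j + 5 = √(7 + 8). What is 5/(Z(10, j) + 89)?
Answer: 140/2347 - 5*√15/7041 ≈ 0.056900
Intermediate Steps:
j = -5 + √15 (j = -5 + √(7 + 8) = -5 + √15 ≈ -1.1270)
5/(Z(10, j) + 89) = 5/((-5 + √15) + 89) = 5/(84 + √15)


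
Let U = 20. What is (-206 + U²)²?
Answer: 37636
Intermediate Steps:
(-206 + U²)² = (-206 + 20²)² = (-206 + 400)² = 194² = 37636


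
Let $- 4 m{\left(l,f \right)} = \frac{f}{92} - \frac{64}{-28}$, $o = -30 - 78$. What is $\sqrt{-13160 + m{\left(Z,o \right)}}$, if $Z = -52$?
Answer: $\frac{3 i \sqrt{151612251}}{322} \approx 114.72 i$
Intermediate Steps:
$o = -108$ ($o = -30 - 78 = -108$)
$m{\left(l,f \right)} = - \frac{4}{7} - \frac{f}{368}$ ($m{\left(l,f \right)} = - \frac{\frac{f}{92} - \frac{64}{-28}}{4} = - \frac{f \frac{1}{92} - - \frac{16}{7}}{4} = - \frac{\frac{f}{92} + \frac{16}{7}}{4} = - \frac{\frac{16}{7} + \frac{f}{92}}{4} = - \frac{4}{7} - \frac{f}{368}$)
$\sqrt{-13160 + m{\left(Z,o \right)}} = \sqrt{-13160 - \frac{179}{644}} = \sqrt{- \frac{8475219}{644}} = \frac{3 i \sqrt{151612251}}{322}$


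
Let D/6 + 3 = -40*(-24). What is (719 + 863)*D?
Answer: 9083844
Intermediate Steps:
D = 5742 (D = -18 + 6*(-40*(-24)) = -18 + 6*960 = -18 + 5760 = 5742)
(719 + 863)*D = (719 + 863)*5742 = 1582*5742 = 9083844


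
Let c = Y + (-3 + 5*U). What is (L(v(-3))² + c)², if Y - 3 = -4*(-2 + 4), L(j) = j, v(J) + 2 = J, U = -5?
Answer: 64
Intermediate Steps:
v(J) = -2 + J
Y = -5 (Y = 3 - 4*(-2 + 4) = 3 - 4*2 = 3 - 8 = -5)
c = -33 (c = -5 + (-3 + 5*(-5)) = -5 + (-3 - 25) = -5 - 28 = -33)
(L(v(-3))² + c)² = ((-2 - 3)² - 33)² = ((-5)² - 33)² = (25 - 33)² = (-8)² = 64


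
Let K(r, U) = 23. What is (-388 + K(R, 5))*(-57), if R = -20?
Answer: 20805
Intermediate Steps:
(-388 + K(R, 5))*(-57) = (-388 + 23)*(-57) = -365*(-57) = 20805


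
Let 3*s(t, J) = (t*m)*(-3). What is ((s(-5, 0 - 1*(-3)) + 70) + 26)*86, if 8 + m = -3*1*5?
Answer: -1634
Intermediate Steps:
m = -23 (m = -8 - 3*1*5 = -8 - 3*5 = -8 - 15 = -23)
s(t, J) = 23*t (s(t, J) = ((t*(-23))*(-3))/3 = (-23*t*(-3))/3 = (69*t)/3 = 23*t)
((s(-5, 0 - 1*(-3)) + 70) + 26)*86 = ((23*(-5) + 70) + 26)*86 = ((-115 + 70) + 26)*86 = (-45 + 26)*86 = -19*86 = -1634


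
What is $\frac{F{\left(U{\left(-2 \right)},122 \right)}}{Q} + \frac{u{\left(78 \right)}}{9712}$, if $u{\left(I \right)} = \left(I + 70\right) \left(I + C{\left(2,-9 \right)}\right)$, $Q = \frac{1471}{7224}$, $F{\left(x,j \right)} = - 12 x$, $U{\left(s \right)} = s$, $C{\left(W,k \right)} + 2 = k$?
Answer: $\frac{424603537}{3571588} \approx 118.88$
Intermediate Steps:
$C{\left(W,k \right)} = -2 + k$
$Q = \frac{1471}{7224}$ ($Q = 1471 \cdot \frac{1}{7224} = \frac{1471}{7224} \approx 0.20363$)
$u{\left(I \right)} = \left(-11 + I\right) \left(70 + I\right)$ ($u{\left(I \right)} = \left(I + 70\right) \left(I - 11\right) = \left(70 + I\right) \left(I - 11\right) = \left(70 + I\right) \left(-11 + I\right) = \left(-11 + I\right) \left(70 + I\right)$)
$\frac{F{\left(U{\left(-2 \right)},122 \right)}}{Q} + \frac{u{\left(78 \right)}}{9712} = \frac{\left(-12\right) \left(-2\right)}{\frac{1471}{7224}} + \frac{-770 + 78^{2} + 59 \cdot 78}{9712} = 24 \cdot \frac{7224}{1471} + \left(-770 + 6084 + 4602\right) \frac{1}{9712} = \frac{173376}{1471} + 9916 \cdot \frac{1}{9712} = \frac{173376}{1471} + \frac{2479}{2428} = \frac{424603537}{3571588}$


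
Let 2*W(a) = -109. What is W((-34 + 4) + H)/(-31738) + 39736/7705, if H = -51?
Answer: 2523122181/489082580 ≈ 5.1589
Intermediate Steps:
W(a) = -109/2 (W(a) = (½)*(-109) = -109/2)
W((-34 + 4) + H)/(-31738) + 39736/7705 = -109/2/(-31738) + 39736/7705 = -109/2*(-1/31738) + 39736*(1/7705) = 109/63476 + 39736/7705 = 2523122181/489082580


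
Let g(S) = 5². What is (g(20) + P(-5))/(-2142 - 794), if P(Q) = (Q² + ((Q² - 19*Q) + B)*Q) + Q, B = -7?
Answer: 65/367 ≈ 0.17711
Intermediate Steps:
g(S) = 25
P(Q) = Q + Q² + Q*(-7 + Q² - 19*Q) (P(Q) = (Q² + ((Q² - 19*Q) - 7)*Q) + Q = (Q² + (-7 + Q² - 19*Q)*Q) + Q = (Q² + Q*(-7 + Q² - 19*Q)) + Q = Q + Q² + Q*(-7 + Q² - 19*Q))
(g(20) + P(-5))/(-2142 - 794) = (25 - 5*(-6 + (-5)² - 18*(-5)))/(-2142 - 794) = (25 - 5*(-6 + 25 + 90))/(-2936) = (25 - 5*109)*(-1/2936) = (25 - 545)*(-1/2936) = -520*(-1/2936) = 65/367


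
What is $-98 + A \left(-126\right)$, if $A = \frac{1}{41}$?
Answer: $- \frac{4144}{41} \approx -101.07$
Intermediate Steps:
$A = \frac{1}{41} \approx 0.02439$
$-98 + A \left(-126\right) = -98 + \frac{1}{41} \left(-126\right) = -98 - \frac{126}{41} = - \frac{4144}{41}$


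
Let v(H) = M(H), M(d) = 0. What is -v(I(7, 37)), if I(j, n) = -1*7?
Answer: 0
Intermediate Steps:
I(j, n) = -7
v(H) = 0
-v(I(7, 37)) = -1*0 = 0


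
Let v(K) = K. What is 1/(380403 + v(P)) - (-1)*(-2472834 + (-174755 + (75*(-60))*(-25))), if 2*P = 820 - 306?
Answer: -965006978739/380660 ≈ -2.5351e+6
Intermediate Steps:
P = 257 (P = (820 - 306)/2 = (½)*514 = 257)
1/(380403 + v(P)) - (-1)*(-2472834 + (-174755 + (75*(-60))*(-25))) = 1/(380403 + 257) - (-1)*(-2472834 + (-174755 + (75*(-60))*(-25))) = 1/380660 - (-1)*(-2472834 + (-174755 - 4500*(-25))) = 1/380660 - (-1)*(-2472834 + (-174755 + 112500)) = 1/380660 - (-1)*(-2472834 - 62255) = 1/380660 - (-1)*(-2535089) = 1/380660 - 1*2535089 = 1/380660 - 2535089 = -965006978739/380660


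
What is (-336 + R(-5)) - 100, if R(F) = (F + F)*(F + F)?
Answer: -336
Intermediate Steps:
R(F) = 4*F**2 (R(F) = (2*F)*(2*F) = 4*F**2)
(-336 + R(-5)) - 100 = (-336 + 4*(-5)**2) - 100 = (-336 + 4*25) - 100 = (-336 + 100) - 100 = -236 - 100 = -336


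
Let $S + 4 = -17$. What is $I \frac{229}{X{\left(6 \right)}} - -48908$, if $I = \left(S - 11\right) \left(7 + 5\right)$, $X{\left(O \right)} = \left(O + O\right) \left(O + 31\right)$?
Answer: $\frac{1802268}{37} \approx 48710.0$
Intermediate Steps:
$S = -21$ ($S = -4 - 17 = -21$)
$X{\left(O \right)} = 2 O \left(31 + O\right)$
$I = -384$ ($I = \left(-21 - 11\right) \left(7 + 5\right) = \left(-32\right) 12 = -384$)
$I \frac{229}{X{\left(6 \right)}} - -48908 = - 384 \frac{229}{2 \cdot 6 \left(31 + 6\right)} - -48908 = - 384 \frac{229}{2 \cdot 6 \cdot 37} + 48908 = - 384 \cdot \frac{229}{444} + 48908 = - 384 \cdot 229 \cdot \frac{1}{444} + 48908 = \left(-384\right) \frac{229}{444} + 48908 = - \frac{7328}{37} + 48908 = \frac{1802268}{37}$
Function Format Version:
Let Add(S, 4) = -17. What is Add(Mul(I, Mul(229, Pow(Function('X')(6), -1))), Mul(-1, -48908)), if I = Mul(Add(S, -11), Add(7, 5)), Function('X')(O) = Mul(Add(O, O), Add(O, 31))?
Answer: Rational(1802268, 37) ≈ 48710.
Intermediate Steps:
S = -21 (S = Add(-4, -17) = -21)
Function('X')(O) = Mul(2, O, Add(31, O)) (Function('X')(O) = Mul(Mul(2, O), Add(31, O)) = Mul(2, O, Add(31, O)))
I = -384 (I = Mul(Add(-21, -11), Add(7, 5)) = Mul(-32, 12) = -384)
Add(Mul(I, Mul(229, Pow(Function('X')(6), -1))), Mul(-1, -48908)) = Add(Mul(-384, Mul(229, Pow(Mul(2, 6, Add(31, 6)), -1))), Mul(-1, -48908)) = Add(Mul(-384, Mul(229, Pow(Mul(2, 6, 37), -1))), 48908) = Add(Mul(-384, Mul(229, Pow(444, -1))), 48908) = Add(Mul(-384, Mul(229, Rational(1, 444))), 48908) = Add(Mul(-384, Rational(229, 444)), 48908) = Add(Rational(-7328, 37), 48908) = Rational(1802268, 37)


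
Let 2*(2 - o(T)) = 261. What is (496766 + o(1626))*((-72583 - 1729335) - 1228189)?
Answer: -3009729530425/2 ≈ -1.5049e+12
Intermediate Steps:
o(T) = -257/2 (o(T) = 2 - ½*261 = 2 - 261/2 = -257/2)
(496766 + o(1626))*((-72583 - 1729335) - 1228189) = (496766 - 257/2)*((-72583 - 1729335) - 1228189) = 993275*(-1801918 - 1228189)/2 = (993275/2)*(-3030107) = -3009729530425/2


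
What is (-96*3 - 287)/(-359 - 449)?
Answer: 575/808 ≈ 0.71163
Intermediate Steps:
(-96*3 - 287)/(-359 - 449) = (-288 - 287)/(-808) = -575*(-1/808) = 575/808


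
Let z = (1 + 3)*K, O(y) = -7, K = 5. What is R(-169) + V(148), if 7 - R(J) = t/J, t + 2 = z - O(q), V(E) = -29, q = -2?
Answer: -3693/169 ≈ -21.852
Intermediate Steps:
z = 20 (z = (1 + 3)*5 = 4*5 = 20)
t = 25 (t = -2 + (20 - 1*(-7)) = -2 + (20 + 7) = -2 + 27 = 25)
R(J) = 7 - 25/J
R(-169) + V(148) = (7 - 25/(-169)) - 29 = (7 - 25*(-1/169)) - 29 = (7 + 25/169) - 29 = 1208/169 - 29 = -3693/169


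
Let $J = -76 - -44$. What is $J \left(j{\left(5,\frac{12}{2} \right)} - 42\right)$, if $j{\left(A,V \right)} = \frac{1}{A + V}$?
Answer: $\frac{14752}{11} \approx 1341.1$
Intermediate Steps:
$J = -32$ ($J = -76 + 44 = -32$)
$J \left(j{\left(5,\frac{12}{2} \right)} - 42\right) = - 32 \left(\frac{1}{5 + \frac{12}{2}} - 42\right) = - 32 \left(\frac{1}{5 + 12 \cdot \frac{1}{2}} - 42\right) = - 32 \left(\frac{1}{5 + 6} - 42\right) = - 32 \left(\frac{1}{11} - 42\right) = \left(-32\right) \left(- \frac{461}{11}\right) = \frac{14752}{11}$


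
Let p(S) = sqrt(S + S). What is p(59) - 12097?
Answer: -12097 + sqrt(118) ≈ -12086.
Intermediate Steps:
p(S) = sqrt(2)*sqrt(S) (p(S) = sqrt(2*S) = sqrt(2)*sqrt(S))
p(59) - 12097 = sqrt(2)*sqrt(59) - 12097 = sqrt(118) - 12097 = -12097 + sqrt(118)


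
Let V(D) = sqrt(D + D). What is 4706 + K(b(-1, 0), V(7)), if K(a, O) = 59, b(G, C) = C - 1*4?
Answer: 4765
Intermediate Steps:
b(G, C) = -4 + C (b(G, C) = C - 4 = -4 + C)
V(D) = sqrt(2)*sqrt(D) (V(D) = sqrt(2*D) = sqrt(2)*sqrt(D))
4706 + K(b(-1, 0), V(7)) = 4706 + 59 = 4765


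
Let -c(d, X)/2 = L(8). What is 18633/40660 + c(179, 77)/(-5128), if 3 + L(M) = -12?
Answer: 5895639/13031530 ≈ 0.45241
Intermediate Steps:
L(M) = -15 (L(M) = -3 - 12 = -15)
c(d, X) = 30 (c(d, X) = -2*(-15) = 30)
18633/40660 + c(179, 77)/(-5128) = 18633/40660 + 30/(-5128) = 18633*(1/40660) + 30*(-1/5128) = 18633/40660 - 15/2564 = 5895639/13031530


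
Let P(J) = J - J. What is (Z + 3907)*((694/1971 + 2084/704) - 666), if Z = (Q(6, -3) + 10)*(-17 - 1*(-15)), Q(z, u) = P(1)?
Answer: -893557945787/346896 ≈ -2.5759e+6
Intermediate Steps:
P(J) = 0
Q(z, u) = 0
Z = -20 (Z = (0 + 10)*(-17 - 1*(-15)) = 10*(-17 + 15) = 10*(-2) = -20)
(Z + 3907)*((694/1971 + 2084/704) - 666) = (-20 + 3907)*((694/1971 + 2084/704) - 666) = 3887*((694*(1/1971) + 2084*(1/704)) - 666) = 3887*((694/1971 + 521/176) - 666) = 3887*(1149035/346896 - 666) = 3887*(-229883701/346896) = -893557945787/346896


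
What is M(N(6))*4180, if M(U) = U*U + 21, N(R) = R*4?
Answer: 2495460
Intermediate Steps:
N(R) = 4*R
M(U) = 21 + U**2 (M(U) = U**2 + 21 = 21 + U**2)
M(N(6))*4180 = (21 + (4*6)**2)*4180 = (21 + 24**2)*4180 = (21 + 576)*4180 = 597*4180 = 2495460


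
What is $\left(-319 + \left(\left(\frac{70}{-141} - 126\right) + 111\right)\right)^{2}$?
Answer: $\frac{2224442896}{19881} \approx 1.1189 \cdot 10^{5}$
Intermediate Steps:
$\left(-319 + \left(\left(\frac{70}{-141} - 126\right) + 111\right)\right)^{2} = \left(-319 + \left(\left(70 \left(- \frac{1}{141}\right) - 126\right) + 111\right)\right)^{2} = \left(-319 + \left(\left(- \frac{70}{141} - 126\right) + 111\right)\right)^{2} = \left(-319 + \left(- \frac{17836}{141} + 111\right)\right)^{2} = \left(-319 - \frac{2185}{141}\right)^{2} = \left(- \frac{47164}{141}\right)^{2} = \frac{2224442896}{19881}$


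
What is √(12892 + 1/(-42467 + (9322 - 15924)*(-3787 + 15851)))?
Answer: 3*√9096503414838528145/79688995 ≈ 113.54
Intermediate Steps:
√(12892 + 1/(-42467 + (9322 - 15924)*(-3787 + 15851))) = √(12892 + 1/(-42467 - 6602*12064)) = √(12892 + 1/(-42467 - 79646528)) = √(12892 + 1/(-79688995)) = √(12892 - 1/79688995) = √(1027350523539/79688995) = 3*√9096503414838528145/79688995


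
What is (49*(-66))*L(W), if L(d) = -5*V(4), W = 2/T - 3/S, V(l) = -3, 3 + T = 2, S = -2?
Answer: -48510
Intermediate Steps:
T = -1 (T = -3 + 2 = -1)
W = -½ (W = 2/(-1) - 3/(-2) = 2*(-1) - 3*(-½) = -2 + 3/2 = -½ ≈ -0.50000)
L(d) = 15 (L(d) = -5*(-3) = 15)
(49*(-66))*L(W) = (49*(-66))*15 = -3234*15 = -48510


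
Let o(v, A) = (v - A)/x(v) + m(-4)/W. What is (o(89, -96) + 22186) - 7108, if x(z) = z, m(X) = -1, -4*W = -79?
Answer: 106027677/7031 ≈ 15080.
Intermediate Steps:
W = 79/4 (W = -¼*(-79) = 79/4 ≈ 19.750)
o(v, A) = -4/79 + (v - A)/v (o(v, A) = (v - A)/v - 1/79/4 = (v - A)/v - 1*4/79 = (v - A)/v - 4/79 = -4/79 + (v - A)/v)
(o(89, -96) + 22186) - 7108 = ((75/79 - 1*(-96)/89) + 22186) - 7108 = ((75/79 - 1*(-96)*1/89) + 22186) - 7108 = ((75/79 + 96/89) + 22186) - 7108 = (14259/7031 + 22186) - 7108 = 156004025/7031 - 7108 = 106027677/7031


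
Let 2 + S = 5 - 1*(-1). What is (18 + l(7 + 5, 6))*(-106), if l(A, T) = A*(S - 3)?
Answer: -3180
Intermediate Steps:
S = 4 (S = -2 + (5 - 1*(-1)) = -2 + (5 + 1) = -2 + 6 = 4)
l(A, T) = A (l(A, T) = A*(4 - 3) = A*1 = A)
(18 + l(7 + 5, 6))*(-106) = (18 + (7 + 5))*(-106) = (18 + 12)*(-106) = 30*(-106) = -3180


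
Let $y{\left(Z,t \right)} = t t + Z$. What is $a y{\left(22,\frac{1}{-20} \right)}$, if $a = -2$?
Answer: $- \frac{8801}{200} \approx -44.005$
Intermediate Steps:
$y{\left(Z,t \right)} = Z + t^{2}$ ($y{\left(Z,t \right)} = t^{2} + Z = Z + t^{2}$)
$a y{\left(22,\frac{1}{-20} \right)} = - 2 \left(22 + \left(\frac{1}{-20}\right)^{2}\right) = - 2 \left(22 + \left(- \frac{1}{20}\right)^{2}\right) = - 2 \left(22 + \frac{1}{400}\right) = \left(-2\right) \frac{8801}{400} = - \frac{8801}{200}$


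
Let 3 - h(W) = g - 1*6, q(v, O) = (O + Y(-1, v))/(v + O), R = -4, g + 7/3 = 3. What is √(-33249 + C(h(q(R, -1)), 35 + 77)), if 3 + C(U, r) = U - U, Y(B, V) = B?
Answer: 2*I*√8313 ≈ 182.35*I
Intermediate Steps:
g = ⅔ (g = -7/3 + 3 = ⅔ ≈ 0.66667)
q(v, O) = (-1 + O)/(O + v) (q(v, O) = (O - 1)/(v + O) = (-1 + O)/(O + v))
h(W) = 25/3 (h(W) = 3 - (⅔ - 1*6) = 3 - (⅔ - 6) = 3 - 1*(-16/3) = 3 + 16/3 = 25/3)
C(U, r) = -3 (C(U, r) = -3 + (U - U) = -3 + 0 = -3)
√(-33249 + C(h(q(R, -1)), 35 + 77)) = √(-33249 - 3) = √(-33252) = 2*I*√8313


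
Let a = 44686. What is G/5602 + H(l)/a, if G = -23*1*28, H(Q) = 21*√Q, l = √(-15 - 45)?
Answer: -322/2801 + 21*15^(¼)*(1 + I)/44686 ≈ -0.11403 + 0.00092485*I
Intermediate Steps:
l = 2*I*√15 (l = √(-60) = 2*I*√15 ≈ 7.746*I)
G = -644 (G = -23*28 = -644)
G/5602 + H(l)/a = -644/5602 + (21*√(2*I*√15))/44686 = -644*1/5602 + (21*(√2*15^(¼)*√I))*(1/44686) = -322/2801 + (21*√2*15^(¼)*√I)*(1/44686) = -322/2801 + 21*√2*15^(¼)*√I/44686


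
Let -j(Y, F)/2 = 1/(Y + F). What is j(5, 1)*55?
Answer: -55/3 ≈ -18.333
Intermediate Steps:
j(Y, F) = -2/(F + Y) (j(Y, F) = -2/(Y + F) = -2/(F + Y))
j(5, 1)*55 = -2/(1 + 5)*55 = -2/6*55 = -2*1/6*55 = -1/3*55 = -55/3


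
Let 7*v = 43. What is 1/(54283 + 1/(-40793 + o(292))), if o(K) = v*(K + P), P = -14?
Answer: 273597/14851665944 ≈ 1.8422e-5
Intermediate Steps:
v = 43/7 (v = (1/7)*43 = 43/7 ≈ 6.1429)
o(K) = -86 + 43*K/7 (o(K) = 43*(K - 14)/7 = 43*(-14 + K)/7 = -86 + 43*K/7)
1/(54283 + 1/(-40793 + o(292))) = 1/(54283 + 1/(-40793 + (-86 + (43/7)*292))) = 1/(54283 + 1/(-40793 + (-86 + 12556/7))) = 1/(54283 + 1/(-40793 + 11954/7)) = 1/(54283 + 1/(-273597/7)) = 1/(54283 - 7/273597) = 1/(14851665944/273597) = 273597/14851665944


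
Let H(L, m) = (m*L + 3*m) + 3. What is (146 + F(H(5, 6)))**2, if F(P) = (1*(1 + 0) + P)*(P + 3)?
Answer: 8726116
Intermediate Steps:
H(L, m) = 3 + 3*m + L*m (H(L, m) = (L*m + 3*m) + 3 = (3*m + L*m) + 3 = 3 + 3*m + L*m)
F(P) = (1 + P)*(3 + P) (F(P) = (1*1 + P)*(3 + P) = (1 + P)*(3 + P))
(146 + F(H(5, 6)))**2 = (146 + (3 + (3 + 3*6 + 5*6)**2 + 4*(3 + 3*6 + 5*6)))**2 = (146 + (3 + (3 + 18 + 30)**2 + 4*(3 + 18 + 30)))**2 = (146 + (3 + 51**2 + 4*51))**2 = (146 + (3 + 2601 + 204))**2 = (146 + 2808)**2 = 2954**2 = 8726116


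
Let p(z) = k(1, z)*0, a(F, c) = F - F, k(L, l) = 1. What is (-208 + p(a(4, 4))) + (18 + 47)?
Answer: -143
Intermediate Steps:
a(F, c) = 0
p(z) = 0 (p(z) = 1*0 = 0)
(-208 + p(a(4, 4))) + (18 + 47) = (-208 + 0) + (18 + 47) = -208 + 65 = -143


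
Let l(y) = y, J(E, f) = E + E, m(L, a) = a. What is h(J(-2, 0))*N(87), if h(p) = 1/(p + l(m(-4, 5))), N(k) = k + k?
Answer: 174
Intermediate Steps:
N(k) = 2*k
J(E, f) = 2*E
h(p) = 1/(5 + p) (h(p) = 1/(p + 5) = 1/(5 + p))
h(J(-2, 0))*N(87) = (2*87)/(5 + 2*(-2)) = 174/(5 - 4) = 174/1 = 1*174 = 174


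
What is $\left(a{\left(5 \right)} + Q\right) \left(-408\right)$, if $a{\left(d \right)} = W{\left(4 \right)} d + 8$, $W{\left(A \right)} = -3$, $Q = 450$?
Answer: $-180744$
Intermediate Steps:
$a{\left(d \right)} = 8 - 3 d$ ($a{\left(d \right)} = - 3 d + 8 = 8 - 3 d$)
$\left(a{\left(5 \right)} + Q\right) \left(-408\right) = \left(\left(8 - 15\right) + 450\right) \left(-408\right) = \left(-7 + 450\right) \left(-408\right) = 443 \left(-408\right) = -180744$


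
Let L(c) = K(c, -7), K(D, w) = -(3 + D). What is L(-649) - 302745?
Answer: -302099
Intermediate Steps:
K(D, w) = -3 - D
L(c) = -3 - c
L(-649) - 302745 = (-3 - 1*(-649)) - 302745 = (-3 + 649) - 302745 = 646 - 302745 = -302099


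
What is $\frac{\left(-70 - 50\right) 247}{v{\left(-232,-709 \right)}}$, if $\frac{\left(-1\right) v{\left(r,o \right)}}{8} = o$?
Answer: $- \frac{3705}{709} \approx -5.2257$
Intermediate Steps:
$v{\left(r,o \right)} = - 8 o$
$\frac{\left(-70 - 50\right) 247}{v{\left(-232,-709 \right)}} = \frac{\left(-70 - 50\right) 247}{\left(-8\right) \left(-709\right)} = \frac{\left(-120\right) 247}{5672} = \left(-29640\right) \frac{1}{5672} = - \frac{3705}{709}$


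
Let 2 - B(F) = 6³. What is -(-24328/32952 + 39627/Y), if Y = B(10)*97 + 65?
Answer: 226151026/85234467 ≈ 2.6533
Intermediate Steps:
B(F) = -214 (B(F) = 2 - 1*6³ = 2 - 1*216 = 2 - 216 = -214)
Y = -20693 (Y = -214*97 + 65 = -20758 + 65 = -20693)
-(-24328/32952 + 39627/Y) = -(-24328/32952 + 39627/(-20693)) = -(-24328*1/32952 + 39627*(-1/20693)) = -(-3041/4119 - 39627/20693) = -1*(-226151026/85234467) = 226151026/85234467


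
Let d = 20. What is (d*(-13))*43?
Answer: -11180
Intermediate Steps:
(d*(-13))*43 = (20*(-13))*43 = -260*43 = -11180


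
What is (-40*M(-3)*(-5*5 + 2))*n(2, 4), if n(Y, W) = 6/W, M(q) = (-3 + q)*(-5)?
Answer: 41400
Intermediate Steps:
M(q) = 15 - 5*q
(-40*M(-3)*(-5*5 + 2))*n(2, 4) = (-40*(15 - 5*(-3))*(-5*5 + 2))*(6/4) = (-40*(15 + 15)*(-25 + 2))*(6*(¼)) = -1200*(-23)*(3/2) = -40*(-690)*(3/2) = 27600*(3/2) = 41400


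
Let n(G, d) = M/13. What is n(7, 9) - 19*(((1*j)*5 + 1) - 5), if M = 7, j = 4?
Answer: -3945/13 ≈ -303.46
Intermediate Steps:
n(G, d) = 7/13
n(7, 9) - 19*(((1*j)*5 + 1) - 5) = 7/13 - 19*(((1*4)*5 + 1) - 5) = 7/13 - 19*((4*5 + 1) - 5) = 7/13 - 19*((20 + 1) - 5) = 7/13 - 19*(21 - 5) = 7/13 - 19*16 = 7/13 - 304 = -3945/13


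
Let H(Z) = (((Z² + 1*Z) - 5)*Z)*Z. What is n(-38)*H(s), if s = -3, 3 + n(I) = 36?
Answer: 297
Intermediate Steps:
n(I) = 33 (n(I) = -3 + 36 = 33)
H(Z) = Z²*(-5 + Z + Z²) (H(Z) = (((Z² + Z) - 5)*Z)*Z = (((Z + Z²) - 5)*Z)*Z = ((-5 + Z + Z²)*Z)*Z = (Z*(-5 + Z + Z²))*Z = Z²*(-5 + Z + Z²))
n(-38)*H(s) = 33*((-3)²*(-5 - 3 + (-3)²)) = 33*(9*(-5 - 3 + 9)) = 33*(9*1) = 33*9 = 297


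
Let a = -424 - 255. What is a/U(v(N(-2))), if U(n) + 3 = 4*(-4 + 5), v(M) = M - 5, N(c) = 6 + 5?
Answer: -679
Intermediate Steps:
N(c) = 11
v(M) = -5 + M
U(n) = 1 (U(n) = -3 + 4*(-4 + 5) = -3 + 4*1 = -3 + 4 = 1)
a = -679
a/U(v(N(-2))) = -679/1 = -679*1 = -679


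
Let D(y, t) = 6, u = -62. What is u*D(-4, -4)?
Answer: -372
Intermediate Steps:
u*D(-4, -4) = -62*6 = -372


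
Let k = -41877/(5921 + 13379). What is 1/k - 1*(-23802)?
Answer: 996737054/41877 ≈ 23802.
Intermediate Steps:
k = -41877/19300 ≈ -2.1698
1/k - 1*(-23802) = 1/(-41877/19300) - 1*(-23802) = -19300/41877 + 23802 = 996737054/41877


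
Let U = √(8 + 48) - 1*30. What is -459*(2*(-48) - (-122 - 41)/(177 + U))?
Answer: 134101899/3079 + 149634*√14/21553 ≈ 43580.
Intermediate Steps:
U = -30 + 2*√14 (U = √56 - 30 = 2*√14 - 30 = -30 + 2*√14 ≈ -22.517)
-459*(2*(-48) - (-122 - 41)/(177 + U)) = -459*(2*(-48) - (-122 - 41)/(177 + (-30 + 2*√14))) = -459*(-96 - (-163)/(147 + 2*√14)) = -459*(-96 + 163/(147 + 2*√14)) = 44064 - 74817/(147 + 2*√14)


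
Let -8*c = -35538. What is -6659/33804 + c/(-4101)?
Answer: -29579063/23105034 ≈ -1.2802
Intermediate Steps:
c = 17769/4 (c = -⅛*(-35538) = 17769/4 ≈ 4442.3)
-6659/33804 + c/(-4101) = -6659/33804 + (17769/4)/(-4101) = -6659*1/33804 + (17769/4)*(-1/4101) = -6659/33804 - 5923/5468 = -29579063/23105034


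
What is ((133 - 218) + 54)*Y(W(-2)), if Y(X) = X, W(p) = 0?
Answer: 0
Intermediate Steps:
((133 - 218) + 54)*Y(W(-2)) = ((133 - 218) + 54)*0 = (-85 + 54)*0 = -31*0 = 0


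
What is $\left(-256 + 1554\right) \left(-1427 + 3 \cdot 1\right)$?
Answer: $-1848352$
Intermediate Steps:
$\left(-256 + 1554\right) \left(-1427 + 3 \cdot 1\right) = 1298 \left(-1427 + 3\right) = 1298 \left(-1424\right) = -1848352$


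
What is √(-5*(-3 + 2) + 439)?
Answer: 2*√111 ≈ 21.071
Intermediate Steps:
√(-5*(-3 + 2) + 439) = √(-5*(-1) + 439) = √(5 + 439) = √444 = 2*√111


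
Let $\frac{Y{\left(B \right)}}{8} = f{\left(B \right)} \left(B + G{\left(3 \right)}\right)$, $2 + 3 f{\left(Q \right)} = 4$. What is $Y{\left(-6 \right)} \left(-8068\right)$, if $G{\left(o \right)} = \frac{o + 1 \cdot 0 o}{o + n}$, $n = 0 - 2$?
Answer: $129088$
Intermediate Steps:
$f{\left(Q \right)} = \frac{2}{3}$ ($f{\left(Q \right)} = - \frac{2}{3} + \frac{1}{3} \cdot 4 = - \frac{2}{3} + \frac{4}{3} = \frac{2}{3}$)
$n = -2$ ($n = 0 - 2 = -2$)
$G{\left(o \right)} = \frac{o}{-2 + o}$ ($G{\left(o \right)} = \frac{o + 1 \cdot 0 o}{o - 2} = \frac{o + 0 o}{-2 + o} = \frac{o + 0}{-2 + o} = \frac{o}{-2 + o}$)
$Y{\left(B \right)} = 16 + \frac{16 B}{3}$ ($Y{\left(B \right)} = 8 \frac{2 \left(B + \frac{3}{-2 + 3}\right)}{3} = 8 \frac{2 \left(B + \frac{3}{1}\right)}{3} = 8 \frac{2 \left(B + 3 \cdot 1\right)}{3} = 8 \frac{2 \left(B + 3\right)}{3} = 8 \frac{2 \left(3 + B\right)}{3} = 8 \left(2 + \frac{2 B}{3}\right) = 16 + \frac{16 B}{3}$)
$Y{\left(-6 \right)} \left(-8068\right) = \left(16 + \frac{16}{3} \left(-6\right)\right) \left(-8068\right) = \left(16 - 32\right) \left(-8068\right) = \left(-16\right) \left(-8068\right) = 129088$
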